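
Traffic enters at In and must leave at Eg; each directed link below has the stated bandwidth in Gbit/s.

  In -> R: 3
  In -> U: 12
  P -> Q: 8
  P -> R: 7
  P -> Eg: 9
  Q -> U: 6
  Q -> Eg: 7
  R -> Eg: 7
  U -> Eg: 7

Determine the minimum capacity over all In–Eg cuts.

Augment In→R→Eg: bottleneck 3, flow now 3.
Augment In→U→Eg: bottleneck 7, flow now 10.
No augmenting path remains; maximum flow = 10.
By max-flow min-cut, the minimum cut capacity equals the max flow.
In the residual graph, reachable from In: {In, U}.
Min-cut edges: In→R (3), U→Eg (7); capacity 3 + 7 = 10.

10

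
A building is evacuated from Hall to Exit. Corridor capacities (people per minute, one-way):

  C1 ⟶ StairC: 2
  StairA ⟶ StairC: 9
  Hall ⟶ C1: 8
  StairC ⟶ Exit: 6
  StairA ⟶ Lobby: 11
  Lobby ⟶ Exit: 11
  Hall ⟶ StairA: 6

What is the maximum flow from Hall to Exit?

8

Augment Hall→StairA→Lobby→Exit: bottleneck 6, flow now 6.
Augment Hall→C1→StairC→Exit: bottleneck 2, flow now 8.
No augmenting path remains; maximum flow = 8.
In the residual graph, reachable from Hall: {Hall, C1}.
Min-cut edges: Hall→StairA (6), C1→StairC (2); capacity 6 + 2 = 8.
This cut is saturated, so no flow can exceed 8.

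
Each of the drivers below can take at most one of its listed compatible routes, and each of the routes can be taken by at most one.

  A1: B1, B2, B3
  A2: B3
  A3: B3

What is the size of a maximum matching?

2

Unit-capacity flow: source→left, listed edges, right→sink; max matching = max flow.
Augmenting path A1→B1 (+1); matched 1.
Augmenting path A2→B3 (+1); matched 2.
No augmenting path remains; maximum matching = 2.
König certificate: {A1, B3} is a vertex cover of size 2 (every listed pair touches it), so no matching can be larger.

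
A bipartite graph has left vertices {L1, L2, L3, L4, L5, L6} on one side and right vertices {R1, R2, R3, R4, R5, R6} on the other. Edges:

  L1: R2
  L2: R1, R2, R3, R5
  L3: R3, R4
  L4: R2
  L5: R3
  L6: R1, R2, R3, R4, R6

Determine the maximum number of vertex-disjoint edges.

5

Unit-capacity flow: source→left, listed edges, right→sink; max matching = max flow.
Augmenting path L1→R2 (+1); matched 1.
Augmenting path L2→R1 (+1); matched 2.
Augmenting path L3→R3 (+1); matched 3.
Augmenting path L6→R4 (+1); matched 4.
Augmenting path L5→R3→L3→R4→L6→R6 (+1); matched 5.
No augmenting path remains; maximum matching = 5.
König certificate: {L2, L3, L5, L6, R2} is a vertex cover of size 5 (every listed pair touches it), so no matching can be larger.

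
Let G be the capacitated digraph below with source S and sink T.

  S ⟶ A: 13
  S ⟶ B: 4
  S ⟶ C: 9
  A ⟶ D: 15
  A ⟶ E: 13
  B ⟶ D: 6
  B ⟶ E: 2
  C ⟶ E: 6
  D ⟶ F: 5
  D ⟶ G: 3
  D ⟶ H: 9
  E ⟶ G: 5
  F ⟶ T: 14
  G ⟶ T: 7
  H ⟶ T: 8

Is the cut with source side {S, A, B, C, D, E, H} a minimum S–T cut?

No — its capacity is 21, but the minimum cut has capacity 20.

Given cut capacity: 5 + 3 + 5 + 8 = 21.
Augment S→A→D→F→T: bottleneck 5, flow now 5.
Augment S→A→D→G→T: bottleneck 3, flow now 8.
Augment S→A→D→H→T: bottleneck 5, flow now 13.
Augment S→B→D→H→T: bottleneck 3, flow now 16.
Augment S→B→E→G→T: bottleneck 1, flow now 17.
Augment S→C→E→G→T: bottleneck 3, flow now 20.
No augmenting path remains; maximum flow = 20.
In the residual graph, reachable from S: {S, A, B, C, D, E, G, H}.
Min-cut edges: D→F (5), G→T (7), H→T (8); capacity 5 + 7 + 8 = 20.
Cut capacity 21 exceeds the max flow 20, so it is not minimum.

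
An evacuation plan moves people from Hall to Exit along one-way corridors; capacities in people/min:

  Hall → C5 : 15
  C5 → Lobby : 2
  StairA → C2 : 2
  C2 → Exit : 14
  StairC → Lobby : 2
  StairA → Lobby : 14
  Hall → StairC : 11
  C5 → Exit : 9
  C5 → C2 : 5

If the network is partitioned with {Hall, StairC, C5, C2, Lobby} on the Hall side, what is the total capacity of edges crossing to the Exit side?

23

Edges leaving {Hall, StairC, C5, C2, Lobby}: C5→Exit (9), C2→Exit (14).
Cut capacity = 9 + 14 = 23.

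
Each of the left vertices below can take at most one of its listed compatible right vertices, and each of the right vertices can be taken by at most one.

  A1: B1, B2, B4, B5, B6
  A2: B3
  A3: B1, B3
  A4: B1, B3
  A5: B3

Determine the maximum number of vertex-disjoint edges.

3

Unit-capacity flow: source→left, listed edges, right→sink; max matching = max flow.
Augmenting path A1→B1 (+1); matched 1.
Augmenting path A2→B3 (+1); matched 2.
Augmenting path A3→B1→A1→B2 (+1); matched 3.
No augmenting path remains; maximum matching = 3.
König certificate: {A1, B1, B3} is a vertex cover of size 3 (every listed pair touches it), so no matching can be larger.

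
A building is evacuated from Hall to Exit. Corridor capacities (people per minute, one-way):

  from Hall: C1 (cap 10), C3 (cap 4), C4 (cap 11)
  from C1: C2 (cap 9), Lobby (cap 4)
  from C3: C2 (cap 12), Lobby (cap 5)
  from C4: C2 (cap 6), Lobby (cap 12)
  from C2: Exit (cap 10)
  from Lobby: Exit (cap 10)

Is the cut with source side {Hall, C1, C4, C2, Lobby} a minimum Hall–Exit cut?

No — its capacity is 24, but the minimum cut has capacity 20.

Given cut capacity: 4 + 10 + 10 = 24.
Augment Hall→C1→C2→Exit: bottleneck 9, flow now 9.
Augment Hall→C1→Lobby→Exit: bottleneck 1, flow now 10.
Augment Hall→C3→C2→Exit: bottleneck 1, flow now 11.
Augment Hall→C3→Lobby→Exit: bottleneck 3, flow now 14.
Augment Hall→C4→Lobby→Exit: bottleneck 6, flow now 20.
No augmenting path remains; maximum flow = 20.
In the residual graph, reachable from Hall: {Hall, C1, C3, C4, C2, Lobby}.
Min-cut edges: C2→Exit (10), Lobby→Exit (10); capacity 10 + 10 = 20.
Cut capacity 24 exceeds the max flow 20, so it is not minimum.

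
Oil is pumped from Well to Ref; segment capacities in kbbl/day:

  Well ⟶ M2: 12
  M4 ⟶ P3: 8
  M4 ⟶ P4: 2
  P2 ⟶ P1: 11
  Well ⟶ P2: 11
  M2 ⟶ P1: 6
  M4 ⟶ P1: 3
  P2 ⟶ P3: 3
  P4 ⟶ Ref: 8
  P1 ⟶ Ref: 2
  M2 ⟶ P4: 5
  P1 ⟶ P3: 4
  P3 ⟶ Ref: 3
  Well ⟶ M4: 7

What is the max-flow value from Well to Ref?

Augment Well→P2→P3→Ref: bottleneck 3, flow now 3.
Augment Well→P2→P1→Ref: bottleneck 2, flow now 5.
Augment Well→M4→P4→Ref: bottleneck 2, flow now 7.
Augment Well→M2→P4→Ref: bottleneck 5, flow now 12.
No augmenting path remains; maximum flow = 12.
In the residual graph, reachable from Well: {Well, P2, M4, M2, P3, P1}.
Min-cut edges: M4→P4 (2), M2→P4 (5), P3→Ref (3), P1→Ref (2); capacity 2 + 5 + 3 + 2 = 12.
This cut is saturated, so no flow can exceed 12.

12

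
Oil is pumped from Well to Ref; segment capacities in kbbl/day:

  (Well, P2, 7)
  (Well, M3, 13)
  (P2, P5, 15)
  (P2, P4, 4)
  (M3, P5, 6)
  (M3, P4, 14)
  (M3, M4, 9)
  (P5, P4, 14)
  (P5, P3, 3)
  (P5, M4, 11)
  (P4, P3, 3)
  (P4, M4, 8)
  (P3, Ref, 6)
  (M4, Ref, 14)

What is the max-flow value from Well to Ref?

Augment Well→M3→M4→Ref: bottleneck 9, flow now 9.
Augment Well→P2→P5→P3→Ref: bottleneck 3, flow now 12.
Augment Well→P2→P5→M4→Ref: bottleneck 4, flow now 16.
Augment Well→M3→P5→M4→Ref: bottleneck 1, flow now 17.
Augment Well→M3→P4→P3→Ref: bottleneck 3, flow now 20.
No augmenting path remains; maximum flow = 20.
In the residual graph, reachable from Well: {Well}.
Min-cut edges: Well→P2 (7), Well→M3 (13); capacity 7 + 13 = 20.
This cut is saturated, so no flow can exceed 20.

20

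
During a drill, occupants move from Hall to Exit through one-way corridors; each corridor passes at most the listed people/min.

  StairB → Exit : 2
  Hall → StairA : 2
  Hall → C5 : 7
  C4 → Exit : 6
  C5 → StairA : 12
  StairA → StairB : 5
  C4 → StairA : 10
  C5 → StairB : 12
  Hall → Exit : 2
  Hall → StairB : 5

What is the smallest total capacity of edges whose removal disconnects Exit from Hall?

Augment Hall→Exit: bottleneck 2, flow now 2.
Augment Hall→StairB→Exit: bottleneck 2, flow now 4.
No augmenting path remains; maximum flow = 4.
By max-flow min-cut, the minimum cut capacity equals the max flow.
In the residual graph, reachable from Hall: {Hall, C5, StairA, StairB}.
Min-cut edges: Hall→Exit (2), StairB→Exit (2); capacity 2 + 2 = 4.

4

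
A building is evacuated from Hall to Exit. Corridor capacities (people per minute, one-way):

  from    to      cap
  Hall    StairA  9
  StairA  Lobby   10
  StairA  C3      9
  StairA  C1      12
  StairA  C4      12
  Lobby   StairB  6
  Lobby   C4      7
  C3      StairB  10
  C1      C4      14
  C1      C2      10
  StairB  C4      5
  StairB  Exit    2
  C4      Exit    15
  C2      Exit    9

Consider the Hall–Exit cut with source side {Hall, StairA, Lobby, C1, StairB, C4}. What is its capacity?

Edges leaving {Hall, StairA, Lobby, C1, StairB, C4}: StairA→C3 (9), C1→C2 (10), StairB→Exit (2), C4→Exit (15).
Cut capacity = 9 + 10 + 2 + 15 = 36.

36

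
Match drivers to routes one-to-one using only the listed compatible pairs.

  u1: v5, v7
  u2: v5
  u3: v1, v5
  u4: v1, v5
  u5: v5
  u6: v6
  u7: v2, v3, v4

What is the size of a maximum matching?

Unit-capacity flow: source→left, listed edges, right→sink; max matching = max flow.
Augmenting path u1→v5 (+1); matched 1.
Augmenting path u3→v1 (+1); matched 2.
Augmenting path u6→v6 (+1); matched 3.
Augmenting path u7→v2 (+1); matched 4.
Augmenting path u2→v5→u1→v7 (+1); matched 5.
No augmenting path remains; maximum matching = 5.
König certificate: {u1, u6, u7, v1, v5} is a vertex cover of size 5 (every listed pair touches it), so no matching can be larger.

5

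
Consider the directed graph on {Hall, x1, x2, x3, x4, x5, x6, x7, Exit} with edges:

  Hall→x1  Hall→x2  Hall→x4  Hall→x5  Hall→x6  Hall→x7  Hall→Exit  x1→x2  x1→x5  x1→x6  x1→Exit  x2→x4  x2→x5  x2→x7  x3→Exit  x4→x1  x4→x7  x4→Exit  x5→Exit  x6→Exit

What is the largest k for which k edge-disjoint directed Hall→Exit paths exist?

5

Assign every edge capacity 1; by Menger, the answer equals the max flow.
Path Hall→Exit (+1); total 1.
Path Hall→x1→Exit (+1); total 2.
Path Hall→x4→Exit (+1); total 3.
Path Hall→x5→Exit (+1); total 4.
Path Hall→x6→Exit (+1); total 5.
No residual Hall→Exit path; max flow = 5.
Certifying cut of size 5: {Hall→Exit, x1→Exit, x4→Exit, x5→Exit, x6→Exit}.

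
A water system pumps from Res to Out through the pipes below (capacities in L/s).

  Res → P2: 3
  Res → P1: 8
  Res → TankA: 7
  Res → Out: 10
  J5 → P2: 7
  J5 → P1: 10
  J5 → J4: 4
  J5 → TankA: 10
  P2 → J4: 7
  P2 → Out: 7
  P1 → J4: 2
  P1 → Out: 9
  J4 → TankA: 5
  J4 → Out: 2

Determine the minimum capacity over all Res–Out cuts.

Augment Res→Out: bottleneck 10, flow now 10.
Augment Res→P2→Out: bottleneck 3, flow now 13.
Augment Res→P1→Out: bottleneck 8, flow now 21.
No augmenting path remains; maximum flow = 21.
By max-flow min-cut, the minimum cut capacity equals the max flow.
In the residual graph, reachable from Res: {Res, TankA}.
Min-cut edges: Res→P2 (3), Res→P1 (8), Res→Out (10); capacity 3 + 8 + 10 = 21.

21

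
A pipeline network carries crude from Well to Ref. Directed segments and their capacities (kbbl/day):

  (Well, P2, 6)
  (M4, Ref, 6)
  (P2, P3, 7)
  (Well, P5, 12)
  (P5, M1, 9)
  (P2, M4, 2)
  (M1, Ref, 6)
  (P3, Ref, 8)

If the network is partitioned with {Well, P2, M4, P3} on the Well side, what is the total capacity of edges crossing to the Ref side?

Edges leaving {Well, P2, M4, P3}: Well→P5 (12), M4→Ref (6), P3→Ref (8).
Cut capacity = 12 + 6 + 8 = 26.

26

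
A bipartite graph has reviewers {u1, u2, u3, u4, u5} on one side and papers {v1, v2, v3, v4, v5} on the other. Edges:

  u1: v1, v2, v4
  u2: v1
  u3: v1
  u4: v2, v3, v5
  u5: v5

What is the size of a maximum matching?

4

Unit-capacity flow: source→left, listed edges, right→sink; max matching = max flow.
Augmenting path u1→v1 (+1); matched 1.
Augmenting path u4→v2 (+1); matched 2.
Augmenting path u5→v5 (+1); matched 3.
Augmenting path u2→v1→u1→v4 (+1); matched 4.
No augmenting path remains; maximum matching = 4.
König certificate: {u1, u4, u5, v1} is a vertex cover of size 4 (every listed pair touches it), so no matching can be larger.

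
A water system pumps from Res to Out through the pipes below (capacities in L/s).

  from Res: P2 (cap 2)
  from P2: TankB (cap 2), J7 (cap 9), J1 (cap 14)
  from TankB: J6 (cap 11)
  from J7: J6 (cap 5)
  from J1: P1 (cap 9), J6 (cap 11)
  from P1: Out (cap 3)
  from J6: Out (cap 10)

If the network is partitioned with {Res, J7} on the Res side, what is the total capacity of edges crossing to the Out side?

7

Edges leaving {Res, J7}: Res→P2 (2), J7→J6 (5).
Cut capacity = 2 + 5 = 7.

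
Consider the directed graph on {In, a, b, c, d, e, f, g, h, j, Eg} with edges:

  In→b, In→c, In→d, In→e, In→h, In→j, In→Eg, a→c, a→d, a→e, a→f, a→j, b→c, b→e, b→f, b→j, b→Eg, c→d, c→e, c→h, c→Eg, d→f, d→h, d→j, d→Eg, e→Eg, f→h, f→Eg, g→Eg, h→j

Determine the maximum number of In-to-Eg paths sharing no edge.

5

Assign every edge capacity 1; by Menger, the answer equals the max flow.
Path In→Eg (+1); total 1.
Path In→b→Eg (+1); total 2.
Path In→c→Eg (+1); total 3.
Path In→d→Eg (+1); total 4.
Path In→e→Eg (+1); total 5.
No residual In→Eg path; max flow = 5.
Certifying cut of size 5: {In→Eg, In→b, In→c, In→d, In→e}.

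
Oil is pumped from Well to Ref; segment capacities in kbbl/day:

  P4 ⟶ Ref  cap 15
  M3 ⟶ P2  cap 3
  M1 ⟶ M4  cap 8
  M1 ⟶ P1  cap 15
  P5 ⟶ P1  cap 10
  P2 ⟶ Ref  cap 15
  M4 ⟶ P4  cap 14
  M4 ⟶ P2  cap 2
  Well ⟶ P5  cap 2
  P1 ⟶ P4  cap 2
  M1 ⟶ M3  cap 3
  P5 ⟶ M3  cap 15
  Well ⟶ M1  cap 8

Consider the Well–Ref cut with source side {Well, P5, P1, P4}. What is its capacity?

38

Edges leaving {Well, P5, P1, P4}: Well→M1 (8), P5→M3 (15), P4→Ref (15).
Cut capacity = 8 + 15 + 15 = 38.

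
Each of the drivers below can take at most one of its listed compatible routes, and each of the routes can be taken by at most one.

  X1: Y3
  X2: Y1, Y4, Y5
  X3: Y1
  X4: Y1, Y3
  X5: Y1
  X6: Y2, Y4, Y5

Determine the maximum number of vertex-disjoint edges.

4

Unit-capacity flow: source→left, listed edges, right→sink; max matching = max flow.
Augmenting path X1→Y3 (+1); matched 1.
Augmenting path X2→Y1 (+1); matched 2.
Augmenting path X6→Y2 (+1); matched 3.
Augmenting path X3→Y1→X2→Y4 (+1); matched 4.
No augmenting path remains; maximum matching = 4.
König certificate: {X2, X6, Y1, Y3} is a vertex cover of size 4 (every listed pair touches it), so no matching can be larger.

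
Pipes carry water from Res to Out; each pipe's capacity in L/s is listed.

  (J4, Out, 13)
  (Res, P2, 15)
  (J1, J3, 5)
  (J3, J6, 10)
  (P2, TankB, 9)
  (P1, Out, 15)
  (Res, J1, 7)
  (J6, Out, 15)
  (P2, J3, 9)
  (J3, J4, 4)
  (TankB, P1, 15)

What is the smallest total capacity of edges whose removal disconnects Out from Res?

20

Augment Res→P2→J3→J4→Out: bottleneck 4, flow now 4.
Augment Res→P2→J3→J6→Out: bottleneck 5, flow now 9.
Augment Res→P2→TankB→P1→Out: bottleneck 6, flow now 15.
Augment Res→J1→J3→J6→Out: bottleneck 5, flow now 20.
No augmenting path remains; maximum flow = 20.
By max-flow min-cut, the minimum cut capacity equals the max flow.
In the residual graph, reachable from Res: {Res, J1}.
Min-cut edges: Res→P2 (15), J1→J3 (5); capacity 15 + 5 = 20.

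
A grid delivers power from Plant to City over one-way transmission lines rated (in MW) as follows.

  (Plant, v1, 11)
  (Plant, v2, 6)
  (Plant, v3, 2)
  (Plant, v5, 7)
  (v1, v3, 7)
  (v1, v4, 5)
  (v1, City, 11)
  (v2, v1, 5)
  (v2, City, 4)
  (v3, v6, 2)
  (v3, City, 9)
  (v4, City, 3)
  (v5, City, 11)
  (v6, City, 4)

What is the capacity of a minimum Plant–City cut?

Augment Plant→v1→City: bottleneck 11, flow now 11.
Augment Plant→v2→City: bottleneck 4, flow now 15.
Augment Plant→v3→City: bottleneck 2, flow now 17.
Augment Plant→v5→City: bottleneck 7, flow now 24.
Augment Plant→v2→v1→v3→City: bottleneck 2, flow now 26.
No augmenting path remains; maximum flow = 26.
By max-flow min-cut, the minimum cut capacity equals the max flow.
In the residual graph, reachable from Plant: {Plant}.
Min-cut edges: Plant→v1 (11), Plant→v2 (6), Plant→v3 (2), Plant→v5 (7); capacity 11 + 6 + 2 + 7 = 26.

26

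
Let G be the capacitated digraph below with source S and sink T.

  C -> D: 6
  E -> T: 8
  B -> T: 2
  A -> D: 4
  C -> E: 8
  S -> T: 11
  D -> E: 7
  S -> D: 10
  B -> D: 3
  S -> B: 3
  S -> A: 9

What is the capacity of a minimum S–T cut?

Augment S→T: bottleneck 11, flow now 11.
Augment S→B→T: bottleneck 2, flow now 13.
Augment S→D→E→T: bottleneck 7, flow now 20.
No augmenting path remains; maximum flow = 20.
By max-flow min-cut, the minimum cut capacity equals the max flow.
In the residual graph, reachable from S: {S, A, B, D}.
Min-cut edges: S→T (11), B→T (2), D→E (7); capacity 11 + 2 + 7 = 20.

20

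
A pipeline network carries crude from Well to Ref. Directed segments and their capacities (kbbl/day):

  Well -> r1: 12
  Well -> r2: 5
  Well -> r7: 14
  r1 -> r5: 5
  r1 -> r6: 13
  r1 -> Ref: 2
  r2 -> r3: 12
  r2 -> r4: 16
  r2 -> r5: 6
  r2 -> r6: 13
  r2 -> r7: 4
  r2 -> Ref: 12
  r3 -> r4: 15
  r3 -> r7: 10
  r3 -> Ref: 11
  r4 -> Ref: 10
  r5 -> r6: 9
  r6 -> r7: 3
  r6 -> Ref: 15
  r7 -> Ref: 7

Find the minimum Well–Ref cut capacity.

Augment Well→r1→Ref: bottleneck 2, flow now 2.
Augment Well→r2→Ref: bottleneck 5, flow now 7.
Augment Well→r7→Ref: bottleneck 7, flow now 14.
Augment Well→r1→r6→Ref: bottleneck 10, flow now 24.
No augmenting path remains; maximum flow = 24.
By max-flow min-cut, the minimum cut capacity equals the max flow.
In the residual graph, reachable from Well: {Well, r7}.
Min-cut edges: Well→r1 (12), Well→r2 (5), r7→Ref (7); capacity 12 + 5 + 7 = 24.

24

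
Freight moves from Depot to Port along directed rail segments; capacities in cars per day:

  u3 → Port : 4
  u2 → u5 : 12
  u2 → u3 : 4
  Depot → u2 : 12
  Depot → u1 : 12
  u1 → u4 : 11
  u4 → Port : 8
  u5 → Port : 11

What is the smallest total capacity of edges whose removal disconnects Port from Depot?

20

Augment Depot→u1→u4→Port: bottleneck 8, flow now 8.
Augment Depot→u2→u3→Port: bottleneck 4, flow now 12.
Augment Depot→u2→u5→Port: bottleneck 8, flow now 20.
No augmenting path remains; maximum flow = 20.
By max-flow min-cut, the minimum cut capacity equals the max flow.
In the residual graph, reachable from Depot: {Depot, u1, u4}.
Min-cut edges: Depot→u2 (12), u4→Port (8); capacity 12 + 8 = 20.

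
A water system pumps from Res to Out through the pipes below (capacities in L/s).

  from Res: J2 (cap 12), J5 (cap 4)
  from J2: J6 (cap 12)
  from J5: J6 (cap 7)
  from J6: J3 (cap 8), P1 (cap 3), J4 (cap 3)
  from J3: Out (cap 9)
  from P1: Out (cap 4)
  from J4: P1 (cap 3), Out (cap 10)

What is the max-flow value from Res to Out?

14

Augment Res→J2→J6→J3→Out: bottleneck 8, flow now 8.
Augment Res→J2→J6→P1→Out: bottleneck 3, flow now 11.
Augment Res→J2→J6→J4→Out: bottleneck 1, flow now 12.
Augment Res→J5→J6→J4→Out: bottleneck 2, flow now 14.
No augmenting path remains; maximum flow = 14.
In the residual graph, reachable from Res: {Res, J2, J5, J6}.
Min-cut edges: J6→J3 (8), J6→P1 (3), J6→J4 (3); capacity 8 + 3 + 3 = 14.
This cut is saturated, so no flow can exceed 14.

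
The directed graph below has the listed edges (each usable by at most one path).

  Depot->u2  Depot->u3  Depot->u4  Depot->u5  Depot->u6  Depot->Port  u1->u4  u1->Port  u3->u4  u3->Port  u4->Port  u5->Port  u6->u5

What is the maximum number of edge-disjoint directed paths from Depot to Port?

4

Assign every edge capacity 1; by Menger, the answer equals the max flow.
Path Depot→Port (+1); total 1.
Path Depot→u3→Port (+1); total 2.
Path Depot→u4→Port (+1); total 3.
Path Depot→u5→Port (+1); total 4.
No residual Depot→Port path; max flow = 4.
Certifying cut of size 4: {Depot→Port, Depot→u3, Depot→u4, u5→Port}.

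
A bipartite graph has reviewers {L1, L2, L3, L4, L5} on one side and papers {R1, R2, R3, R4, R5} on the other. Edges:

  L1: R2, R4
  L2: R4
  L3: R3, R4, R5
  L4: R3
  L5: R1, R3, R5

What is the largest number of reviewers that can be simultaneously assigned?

5

Unit-capacity flow: source→left, listed edges, right→sink; max matching = max flow.
Augmenting path L1→R2 (+1); matched 1.
Augmenting path L2→R4 (+1); matched 2.
Augmenting path L3→R3 (+1); matched 3.
Augmenting path L5→R1 (+1); matched 4.
Augmenting path L4→R3→L3→R5 (+1); matched 5.
No augmenting path remains; maximum matching = 5.
König certificate: {L1, L2, L3, L4, L5} is a vertex cover of size 5 (every listed pair touches it), so no matching can be larger.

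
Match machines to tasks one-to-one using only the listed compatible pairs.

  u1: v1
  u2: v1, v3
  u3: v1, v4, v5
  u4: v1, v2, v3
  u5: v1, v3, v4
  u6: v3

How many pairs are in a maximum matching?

5

Unit-capacity flow: source→left, listed edges, right→sink; max matching = max flow.
Augmenting path u1→v1 (+1); matched 1.
Augmenting path u2→v3 (+1); matched 2.
Augmenting path u3→v4 (+1); matched 3.
Augmenting path u4→v2 (+1); matched 4.
Augmenting path u5→v4→u3→v5 (+1); matched 5.
No augmenting path remains; maximum matching = 5.
König certificate: {u3, u4, u5, v1, v3} is a vertex cover of size 5 (every listed pair touches it), so no matching can be larger.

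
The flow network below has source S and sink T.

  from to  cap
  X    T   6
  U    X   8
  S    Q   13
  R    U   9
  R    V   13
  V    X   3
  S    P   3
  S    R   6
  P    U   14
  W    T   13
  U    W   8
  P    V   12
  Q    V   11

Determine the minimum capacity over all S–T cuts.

12

Augment S→P→U→W→T: bottleneck 3, flow now 3.
Augment S→Q→V→X→T: bottleneck 3, flow now 6.
Augment S→R→U→W→T: bottleneck 5, flow now 11.
Augment S→R→U→X→T: bottleneck 1, flow now 12.
No augmenting path remains; maximum flow = 12.
By max-flow min-cut, the minimum cut capacity equals the max flow.
In the residual graph, reachable from S: {S, Q, V}.
Min-cut edges: S→P (3), S→R (6), V→X (3); capacity 3 + 6 + 3 = 12.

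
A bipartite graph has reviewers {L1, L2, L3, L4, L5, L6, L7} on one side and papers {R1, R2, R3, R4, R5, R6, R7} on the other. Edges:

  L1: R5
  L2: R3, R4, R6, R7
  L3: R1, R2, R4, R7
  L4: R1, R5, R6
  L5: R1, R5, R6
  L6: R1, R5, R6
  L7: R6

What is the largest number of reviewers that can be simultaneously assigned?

5

Unit-capacity flow: source→left, listed edges, right→sink; max matching = max flow.
Augmenting path L1→R5 (+1); matched 1.
Augmenting path L2→R3 (+1); matched 2.
Augmenting path L3→R1 (+1); matched 3.
Augmenting path L4→R6 (+1); matched 4.
Augmenting path L5→R1→L3→R2 (+1); matched 5.
No augmenting path remains; maximum matching = 5.
König certificate: {L2, L3, R1, R5, R6} is a vertex cover of size 5 (every listed pair touches it), so no matching can be larger.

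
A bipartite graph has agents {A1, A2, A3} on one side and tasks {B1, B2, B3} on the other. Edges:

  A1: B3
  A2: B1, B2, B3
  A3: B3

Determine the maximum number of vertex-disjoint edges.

Unit-capacity flow: source→left, listed edges, right→sink; max matching = max flow.
Augmenting path A1→B3 (+1); matched 1.
Augmenting path A2→B1 (+1); matched 2.
No augmenting path remains; maximum matching = 2.
König certificate: {A2, B3} is a vertex cover of size 2 (every listed pair touches it), so no matching can be larger.

2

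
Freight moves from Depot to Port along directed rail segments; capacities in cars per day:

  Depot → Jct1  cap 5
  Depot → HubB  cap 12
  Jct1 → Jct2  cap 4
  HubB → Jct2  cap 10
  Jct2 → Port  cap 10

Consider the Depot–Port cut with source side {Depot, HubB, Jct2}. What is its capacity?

Edges leaving {Depot, HubB, Jct2}: Depot→Jct1 (5), Jct2→Port (10).
Cut capacity = 5 + 10 = 15.

15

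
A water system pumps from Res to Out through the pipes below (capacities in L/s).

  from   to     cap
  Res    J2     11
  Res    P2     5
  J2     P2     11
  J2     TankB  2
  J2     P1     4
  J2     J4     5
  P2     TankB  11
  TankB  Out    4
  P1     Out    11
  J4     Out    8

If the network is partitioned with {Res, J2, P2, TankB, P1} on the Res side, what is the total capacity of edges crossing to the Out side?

20

Edges leaving {Res, J2, P2, TankB, P1}: J2→J4 (5), TankB→Out (4), P1→Out (11).
Cut capacity = 5 + 4 + 11 = 20.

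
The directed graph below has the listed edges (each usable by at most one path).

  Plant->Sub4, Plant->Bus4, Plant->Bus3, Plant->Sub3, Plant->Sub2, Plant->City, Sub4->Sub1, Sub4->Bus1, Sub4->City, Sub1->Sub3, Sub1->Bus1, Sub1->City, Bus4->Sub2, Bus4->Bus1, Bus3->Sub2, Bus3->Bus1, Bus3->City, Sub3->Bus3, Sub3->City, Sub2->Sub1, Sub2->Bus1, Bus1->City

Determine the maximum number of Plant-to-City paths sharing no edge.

6

Assign every edge capacity 1; by Menger, the answer equals the max flow.
Path Plant→City (+1); total 1.
Path Plant→Sub4→City (+1); total 2.
Path Plant→Bus3→City (+1); total 3.
Path Plant→Sub3→City (+1); total 4.
Path Plant→Bus4→Bus1→City (+1); total 5.
Path Plant→Sub2→Sub1→City (+1); total 6.
No residual Plant→City path; max flow = 6.
Certifying cut of size 6: {Plant→Bus3, Plant→Bus4, Plant→City, Plant→Sub2, Plant→Sub3, Plant→Sub4}.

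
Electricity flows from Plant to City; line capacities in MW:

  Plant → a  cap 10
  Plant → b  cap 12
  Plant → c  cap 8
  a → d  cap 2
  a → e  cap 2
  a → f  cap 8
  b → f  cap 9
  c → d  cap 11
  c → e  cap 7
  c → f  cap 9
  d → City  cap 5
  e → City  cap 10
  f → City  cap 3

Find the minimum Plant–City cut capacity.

Augment Plant→a→d→City: bottleneck 2, flow now 2.
Augment Plant→a→e→City: bottleneck 2, flow now 4.
Augment Plant→a→f→City: bottleneck 3, flow now 7.
Augment Plant→c→d→City: bottleneck 3, flow now 10.
Augment Plant→c→e→City: bottleneck 5, flow now 15.
No augmenting path remains; maximum flow = 15.
By max-flow min-cut, the minimum cut capacity equals the max flow.
In the residual graph, reachable from Plant: {Plant, a, b, f}.
Min-cut edges: Plant→c (8), a→d (2), a→e (2), f→City (3); capacity 8 + 2 + 2 + 3 = 15.

15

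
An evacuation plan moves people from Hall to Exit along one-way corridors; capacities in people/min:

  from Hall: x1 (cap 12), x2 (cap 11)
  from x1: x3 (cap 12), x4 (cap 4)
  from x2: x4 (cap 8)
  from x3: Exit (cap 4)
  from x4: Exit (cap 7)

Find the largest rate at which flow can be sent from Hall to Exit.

Augment Hall→x1→x3→Exit: bottleneck 4, flow now 4.
Augment Hall→x1→x4→Exit: bottleneck 4, flow now 8.
Augment Hall→x2→x4→Exit: bottleneck 3, flow now 11.
No augmenting path remains; maximum flow = 11.
In the residual graph, reachable from Hall: {Hall, x1, x2, x3, x4}.
Min-cut edges: x3→Exit (4), x4→Exit (7); capacity 4 + 7 = 11.
This cut is saturated, so no flow can exceed 11.

11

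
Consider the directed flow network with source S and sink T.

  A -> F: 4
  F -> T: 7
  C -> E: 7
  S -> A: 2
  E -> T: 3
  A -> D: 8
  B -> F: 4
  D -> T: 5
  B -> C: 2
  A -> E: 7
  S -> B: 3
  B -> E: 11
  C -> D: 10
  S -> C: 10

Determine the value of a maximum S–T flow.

Augment S→A→D→T: bottleneck 2, flow now 2.
Augment S→B→E→T: bottleneck 3, flow now 5.
Augment S→C→D→T: bottleneck 3, flow now 8.
Augment S→C→D→A→F→T: bottleneck 2, flow now 10. (uses reverse residual edge)
Augment S→C→E→B→F→T: bottleneck 3, flow now 13. (uses reverse residual edge)
No augmenting path remains; maximum flow = 13.
In the residual graph, reachable from S: {S, C, D, E}.
Min-cut edges: S→A (2), S→B (3), D→T (5), E→T (3); capacity 2 + 3 + 5 + 3 = 13.
This cut is saturated, so no flow can exceed 13.

13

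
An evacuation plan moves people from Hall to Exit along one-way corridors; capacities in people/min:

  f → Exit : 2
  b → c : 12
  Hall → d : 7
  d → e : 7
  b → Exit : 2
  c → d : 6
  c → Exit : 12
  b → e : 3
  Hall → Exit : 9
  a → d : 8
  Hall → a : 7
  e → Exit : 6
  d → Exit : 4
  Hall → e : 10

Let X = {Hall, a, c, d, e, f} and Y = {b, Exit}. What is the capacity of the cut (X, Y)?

Edges leaving {Hall, a, c, d, e, f}: Hall→Exit (9), c→Exit (12), d→Exit (4), e→Exit (6), f→Exit (2).
Cut capacity = 9 + 12 + 4 + 6 + 2 = 33.

33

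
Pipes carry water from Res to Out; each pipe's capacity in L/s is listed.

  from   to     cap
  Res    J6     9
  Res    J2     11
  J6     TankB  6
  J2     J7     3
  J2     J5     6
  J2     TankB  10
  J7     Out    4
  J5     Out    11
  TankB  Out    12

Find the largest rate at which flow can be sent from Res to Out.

17

Augment Res→J6→TankB→Out: bottleneck 6, flow now 6.
Augment Res→J2→J7→Out: bottleneck 3, flow now 9.
Augment Res→J2→J5→Out: bottleneck 6, flow now 15.
Augment Res→J2→TankB→Out: bottleneck 2, flow now 17.
No augmenting path remains; maximum flow = 17.
In the residual graph, reachable from Res: {Res, J6}.
Min-cut edges: Res→J2 (11), J6→TankB (6); capacity 11 + 6 = 17.
This cut is saturated, so no flow can exceed 17.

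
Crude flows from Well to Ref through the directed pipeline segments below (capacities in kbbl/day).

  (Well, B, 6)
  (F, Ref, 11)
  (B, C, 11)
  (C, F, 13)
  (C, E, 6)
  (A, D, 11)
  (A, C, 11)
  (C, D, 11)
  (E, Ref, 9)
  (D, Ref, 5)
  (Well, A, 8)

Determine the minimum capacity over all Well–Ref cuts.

Augment Well→A→D→Ref: bottleneck 5, flow now 5.
Augment Well→A→C→E→Ref: bottleneck 3, flow now 8.
Augment Well→B→C→E→Ref: bottleneck 3, flow now 11.
Augment Well→B→C→F→Ref: bottleneck 3, flow now 14.
No augmenting path remains; maximum flow = 14.
By max-flow min-cut, the minimum cut capacity equals the max flow.
In the residual graph, reachable from Well: {Well}.
Min-cut edges: Well→A (8), Well→B (6); capacity 8 + 6 = 14.

14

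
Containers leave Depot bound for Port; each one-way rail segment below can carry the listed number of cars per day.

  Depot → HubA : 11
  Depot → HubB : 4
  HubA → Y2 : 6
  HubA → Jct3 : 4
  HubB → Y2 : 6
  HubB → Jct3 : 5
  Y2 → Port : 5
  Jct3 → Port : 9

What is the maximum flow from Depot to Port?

13

Augment Depot→HubA→Y2→Port: bottleneck 5, flow now 5.
Augment Depot→HubA→Jct3→Port: bottleneck 4, flow now 9.
Augment Depot→HubB→Jct3→Port: bottleneck 4, flow now 13.
No augmenting path remains; maximum flow = 13.
In the residual graph, reachable from Depot: {Depot, HubA, Y2}.
Min-cut edges: Depot→HubB (4), HubA→Jct3 (4), Y2→Port (5); capacity 4 + 4 + 5 = 13.
This cut is saturated, so no flow can exceed 13.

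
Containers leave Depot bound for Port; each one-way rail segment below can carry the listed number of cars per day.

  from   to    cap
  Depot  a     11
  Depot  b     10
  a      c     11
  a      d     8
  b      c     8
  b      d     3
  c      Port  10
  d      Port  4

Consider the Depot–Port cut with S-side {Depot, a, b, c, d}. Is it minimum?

Yes — it is a minimum cut (capacity 14).

Given cut capacity: 10 + 4 = 14.
Augment Depot→a→c→Port: bottleneck 10, flow now 10.
Augment Depot→a→d→Port: bottleneck 1, flow now 11.
Augment Depot→b→d→Port: bottleneck 3, flow now 14.
No augmenting path remains; maximum flow = 14.
Cut capacity 14 equals the max flow, so it is a minimum cut.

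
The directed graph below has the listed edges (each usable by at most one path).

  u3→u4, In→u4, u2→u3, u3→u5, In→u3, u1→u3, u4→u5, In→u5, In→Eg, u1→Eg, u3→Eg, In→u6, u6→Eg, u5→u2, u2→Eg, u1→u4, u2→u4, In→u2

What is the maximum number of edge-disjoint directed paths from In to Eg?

4

Assign every edge capacity 1; by Menger, the answer equals the max flow.
Path In→Eg (+1); total 1.
Path In→u2→Eg (+1); total 2.
Path In→u3→Eg (+1); total 3.
Path In→u6→Eg (+1); total 4.
No residual In→Eg path; max flow = 4.
Certifying cut of size 4: {In→Eg, In→u6, u2→Eg, u3→Eg}.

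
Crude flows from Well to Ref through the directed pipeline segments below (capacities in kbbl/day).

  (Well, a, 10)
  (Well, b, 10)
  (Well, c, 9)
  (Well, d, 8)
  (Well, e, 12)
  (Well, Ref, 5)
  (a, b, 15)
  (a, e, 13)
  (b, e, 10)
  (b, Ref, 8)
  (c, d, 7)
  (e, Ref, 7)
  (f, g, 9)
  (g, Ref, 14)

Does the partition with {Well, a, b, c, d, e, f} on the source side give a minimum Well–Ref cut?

No — its capacity is 29, but the minimum cut has capacity 20.

Given cut capacity: 5 + 8 + 7 + 9 = 29.
Augment Well→Ref: bottleneck 5, flow now 5.
Augment Well→b→Ref: bottleneck 8, flow now 13.
Augment Well→e→Ref: bottleneck 7, flow now 20.
No augmenting path remains; maximum flow = 20.
In the residual graph, reachable from Well: {Well, a, b, c, d, e}.
Min-cut edges: Well→Ref (5), b→Ref (8), e→Ref (7); capacity 5 + 8 + 7 = 20.
Cut capacity 29 exceeds the max flow 20, so it is not minimum.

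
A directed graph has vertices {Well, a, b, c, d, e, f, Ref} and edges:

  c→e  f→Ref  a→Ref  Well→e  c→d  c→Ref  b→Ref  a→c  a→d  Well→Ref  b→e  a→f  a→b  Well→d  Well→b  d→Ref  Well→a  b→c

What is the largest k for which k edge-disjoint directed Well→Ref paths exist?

4

Assign every edge capacity 1; by Menger, the answer equals the max flow.
Path Well→Ref (+1); total 1.
Path Well→a→Ref (+1); total 2.
Path Well→b→Ref (+1); total 3.
Path Well→d→Ref (+1); total 4.
No residual Well→Ref path; max flow = 4.
Certifying cut of size 4: {Well→Ref, Well→a, Well→b, Well→d}.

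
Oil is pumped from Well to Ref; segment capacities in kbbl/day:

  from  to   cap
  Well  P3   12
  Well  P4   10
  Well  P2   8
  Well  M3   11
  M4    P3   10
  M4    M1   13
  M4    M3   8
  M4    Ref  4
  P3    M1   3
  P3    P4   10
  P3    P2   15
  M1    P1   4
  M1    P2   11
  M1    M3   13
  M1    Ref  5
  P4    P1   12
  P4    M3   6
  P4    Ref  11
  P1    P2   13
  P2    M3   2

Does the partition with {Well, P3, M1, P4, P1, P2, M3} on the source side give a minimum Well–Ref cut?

Given cut capacity: 5 + 11 = 16.
Augment Well→P4→Ref: bottleneck 10, flow now 10.
Augment Well→P3→M1→Ref: bottleneck 3, flow now 13.
Augment Well→P3→P4→Ref: bottleneck 1, flow now 14.
No augmenting path remains; maximum flow = 14.
In the residual graph, reachable from Well: {Well, P3, P4, P1, P2, M3}.
Min-cut edges: P3→M1 (3), P4→Ref (11); capacity 3 + 11 = 14.
Cut capacity 16 exceeds the max flow 14, so it is not minimum.

No — its capacity is 16, but the minimum cut has capacity 14.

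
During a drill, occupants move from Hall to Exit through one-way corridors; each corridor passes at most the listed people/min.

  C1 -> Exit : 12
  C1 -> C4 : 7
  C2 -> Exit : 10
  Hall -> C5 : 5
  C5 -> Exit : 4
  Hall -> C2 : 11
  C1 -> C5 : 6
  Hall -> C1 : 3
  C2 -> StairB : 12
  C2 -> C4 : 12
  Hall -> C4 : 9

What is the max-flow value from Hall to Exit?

17

Augment Hall→C2→Exit: bottleneck 10, flow now 10.
Augment Hall→C1→Exit: bottleneck 3, flow now 13.
Augment Hall→C5→Exit: bottleneck 4, flow now 17.
No augmenting path remains; maximum flow = 17.
In the residual graph, reachable from Hall: {Hall, C2, C5, StairB, C4}.
Min-cut edges: Hall→C1 (3), C2→Exit (10), C5→Exit (4); capacity 3 + 10 + 4 = 17.
This cut is saturated, so no flow can exceed 17.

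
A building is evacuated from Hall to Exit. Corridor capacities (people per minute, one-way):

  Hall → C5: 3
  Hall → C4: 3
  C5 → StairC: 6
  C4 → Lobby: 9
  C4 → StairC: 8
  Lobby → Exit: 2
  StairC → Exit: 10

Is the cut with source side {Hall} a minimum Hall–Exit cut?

Given cut capacity: 3 + 3 = 6.
Augment Hall→C5→StairC→Exit: bottleneck 3, flow now 3.
Augment Hall→C4→Lobby→Exit: bottleneck 2, flow now 5.
Augment Hall→C4→StairC→Exit: bottleneck 1, flow now 6.
No augmenting path remains; maximum flow = 6.
Cut capacity 6 equals the max flow, so it is a minimum cut.

Yes — it is a minimum cut (capacity 6).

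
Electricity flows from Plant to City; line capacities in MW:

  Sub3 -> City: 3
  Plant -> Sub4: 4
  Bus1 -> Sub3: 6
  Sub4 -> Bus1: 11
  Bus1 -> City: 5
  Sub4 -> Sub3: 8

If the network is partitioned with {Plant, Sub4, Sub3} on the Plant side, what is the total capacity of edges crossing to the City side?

14

Edges leaving {Plant, Sub4, Sub3}: Sub4→Bus1 (11), Sub3→City (3).
Cut capacity = 11 + 3 = 14.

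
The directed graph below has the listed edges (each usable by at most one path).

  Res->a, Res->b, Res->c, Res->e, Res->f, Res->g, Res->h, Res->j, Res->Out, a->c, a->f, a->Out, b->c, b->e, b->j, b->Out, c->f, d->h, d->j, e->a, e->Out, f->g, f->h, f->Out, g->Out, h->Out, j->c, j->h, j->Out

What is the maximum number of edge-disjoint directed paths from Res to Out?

Assign every edge capacity 1; by Menger, the answer equals the max flow.
Path Res→Out (+1); total 1.
Path Res→a→Out (+1); total 2.
Path Res→b→Out (+1); total 3.
Path Res→e→Out (+1); total 4.
Path Res→f→Out (+1); total 5.
Path Res→g→Out (+1); total 6.
Path Res→h→Out (+1); total 7.
Path Res→j→Out (+1); total 8.
No residual Res→Out path; max flow = 8.
Certifying cut of size 8: {Res→Out, Res→a, Res→b, Res→e, Res→j, f→Out, g→Out, h→Out}.

8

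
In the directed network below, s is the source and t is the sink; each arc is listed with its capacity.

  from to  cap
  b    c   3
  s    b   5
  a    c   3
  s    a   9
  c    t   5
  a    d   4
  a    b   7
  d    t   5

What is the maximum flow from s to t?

9

Augment s→a→c→t: bottleneck 3, flow now 3.
Augment s→a→d→t: bottleneck 4, flow now 7.
Augment s→b→c→t: bottleneck 2, flow now 9.
No augmenting path remains; maximum flow = 9.
In the residual graph, reachable from s: {s, a, b, c}.
Min-cut edges: a→d (4), c→t (5); capacity 4 + 5 = 9.
This cut is saturated, so no flow can exceed 9.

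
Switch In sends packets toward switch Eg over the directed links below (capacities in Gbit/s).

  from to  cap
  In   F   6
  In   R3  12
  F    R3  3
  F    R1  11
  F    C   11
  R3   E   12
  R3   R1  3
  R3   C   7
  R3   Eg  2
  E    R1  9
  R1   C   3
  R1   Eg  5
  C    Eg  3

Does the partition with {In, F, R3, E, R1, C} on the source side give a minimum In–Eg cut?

Yes — it is a minimum cut (capacity 10).

Given cut capacity: 2 + 5 + 3 = 10.
Augment In→R3→Eg: bottleneck 2, flow now 2.
Augment In→F→R1→Eg: bottleneck 5, flow now 7.
Augment In→F→C→Eg: bottleneck 1, flow now 8.
Augment In→R3→C→Eg: bottleneck 2, flow now 10.
No augmenting path remains; maximum flow = 10.
Cut capacity 10 equals the max flow, so it is a minimum cut.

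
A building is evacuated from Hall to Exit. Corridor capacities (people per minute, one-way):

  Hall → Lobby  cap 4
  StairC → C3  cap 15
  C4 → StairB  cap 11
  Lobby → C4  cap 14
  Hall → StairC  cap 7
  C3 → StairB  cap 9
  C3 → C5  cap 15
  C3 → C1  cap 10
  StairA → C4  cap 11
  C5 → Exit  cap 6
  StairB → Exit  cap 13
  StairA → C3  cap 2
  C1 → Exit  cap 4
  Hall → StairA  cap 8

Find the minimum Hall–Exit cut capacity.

19

Augment Hall→StairA→C4→StairB→Exit: bottleneck 8, flow now 8.
Augment Hall→Lobby→C4→StairB→Exit: bottleneck 3, flow now 11.
Augment Hall→StairC→C3→C1→Exit: bottleneck 4, flow now 15.
Augment Hall→StairC→C3→C5→Exit: bottleneck 3, flow now 18.
Augment Hall→Lobby→C4→StairA→C3→C5→Exit: bottleneck 1, flow now 19. (uses reverse residual edge)
No augmenting path remains; maximum flow = 19.
By max-flow min-cut, the minimum cut capacity equals the max flow.
In the residual graph, reachable from Hall: {Hall}.
Min-cut edges: Hall→StairA (8), Hall→Lobby (4), Hall→StairC (7); capacity 8 + 4 + 7 = 19.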